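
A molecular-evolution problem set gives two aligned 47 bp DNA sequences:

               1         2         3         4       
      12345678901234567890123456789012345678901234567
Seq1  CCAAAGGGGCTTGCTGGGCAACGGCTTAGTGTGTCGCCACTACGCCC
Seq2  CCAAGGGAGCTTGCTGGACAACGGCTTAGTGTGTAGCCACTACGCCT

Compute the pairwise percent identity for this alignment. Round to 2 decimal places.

The sequences differ at positions 5 (A/G), 8 (G/A), 18 (G/A), 35 (C/A), 47 (C/T).
42 of the 47 sites match, so the percent identity is 42/47 × 100 = 89.36%.

89.36%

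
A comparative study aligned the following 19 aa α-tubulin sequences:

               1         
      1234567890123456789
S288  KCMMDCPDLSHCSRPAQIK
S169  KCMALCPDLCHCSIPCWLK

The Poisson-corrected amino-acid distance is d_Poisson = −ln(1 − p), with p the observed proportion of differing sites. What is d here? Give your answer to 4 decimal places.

Mismatches occur at site 4 (M↔A), site 5 (D↔L), site 10 (S↔C), site 14 (R↔I), site 16 (A↔C), site 17 (Q↔W), site 18 (I↔L).
p = 7/19 = 0.368421.
d = −ln(1 − 0.368421) = −ln(0.631579) = 0.4595.

0.4595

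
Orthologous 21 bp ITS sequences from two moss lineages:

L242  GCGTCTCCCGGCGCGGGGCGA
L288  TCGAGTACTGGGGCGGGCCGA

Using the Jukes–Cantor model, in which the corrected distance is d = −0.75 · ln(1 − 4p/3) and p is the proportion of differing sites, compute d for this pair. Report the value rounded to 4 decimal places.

0.4408

Mismatches occur at site 1 (G/T), site 4 (T/A), site 5 (C/G), site 7 (C/A), site 9 (C/T), site 12 (C/G), site 18 (G/C).
p = 7/21 = 0.333333.
d = −0.75 · ln(1 − (4/3)·0.333333) = −0.75 · ln(0.555556) = −0.75 · (-0.587786) = 0.4408.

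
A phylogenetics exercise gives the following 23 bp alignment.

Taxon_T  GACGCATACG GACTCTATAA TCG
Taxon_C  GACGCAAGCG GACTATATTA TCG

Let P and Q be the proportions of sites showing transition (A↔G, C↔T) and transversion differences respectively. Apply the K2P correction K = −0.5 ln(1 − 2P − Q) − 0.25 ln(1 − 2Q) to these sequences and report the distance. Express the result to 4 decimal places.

Differing sites — 7:T/A (Tv); 8:A/G (Ti); 15:C/A (Tv); 19:A/T (Tv).
Of the 4 differences, 1 transition and 3 transversions over 23 sites: P = 1/23 = 0.043478, Q = 3/23 = 0.130435.
d = −0.5·ln(0.782609) − 0.25·ln(0.739130) = −0.5·(-0.245122) − 0.25·(-0.302281) = 0.1981.

0.1981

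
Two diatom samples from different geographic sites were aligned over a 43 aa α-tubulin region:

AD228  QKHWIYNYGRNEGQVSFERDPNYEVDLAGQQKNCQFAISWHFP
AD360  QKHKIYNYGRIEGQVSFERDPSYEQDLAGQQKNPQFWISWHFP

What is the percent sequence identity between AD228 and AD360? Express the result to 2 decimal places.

Differing sites — 4:W/K; 11:N/I; 22:N/S; 25:V/Q; 34:C/P; 37:A/W.
37 of the 43 sites match, so the percent identity is 37/43 × 100 = 86.05%.

86.05%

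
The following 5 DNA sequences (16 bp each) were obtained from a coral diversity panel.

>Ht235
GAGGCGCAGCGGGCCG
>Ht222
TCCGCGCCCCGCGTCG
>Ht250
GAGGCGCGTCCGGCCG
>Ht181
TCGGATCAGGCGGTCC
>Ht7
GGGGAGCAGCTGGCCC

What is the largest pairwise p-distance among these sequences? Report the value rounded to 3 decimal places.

Pairwise Hamming distances:
  Ht235 vs Ht222: 7
  Ht235 vs Ht250: 3
  Ht235 vs Ht181: 8
  Ht235 vs Ht7: 4
  Ht222 vs Ht250: 8
  Ht222 vs Ht181: 9
  Ht222 vs Ht7: 10
  Ht250 vs Ht181: 9
  Ht250 vs Ht7: 6
  Ht181 vs Ht7: 6
The largest is 10 mismatches, between Ht222 and Ht7; p = 10/16 = 0.625.

0.625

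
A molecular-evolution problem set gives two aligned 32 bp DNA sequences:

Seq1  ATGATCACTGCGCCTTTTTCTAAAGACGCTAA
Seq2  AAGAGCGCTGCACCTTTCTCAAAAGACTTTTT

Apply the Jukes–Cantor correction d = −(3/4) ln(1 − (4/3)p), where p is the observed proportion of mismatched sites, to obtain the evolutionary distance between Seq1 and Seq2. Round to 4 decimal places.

0.4042

Differing sites — 2:T/A; 5:T/G; 7:A/G; 12:G/A; 18:T/C; 21:T/A; 28:G/T; 29:C/T; 31:A/T; 32:A/T.
p = 10/32 = 0.312500.
d = −0.75 · ln(1 − (4/3)·0.312500) = −0.75 · ln(0.583333) = −0.75 · (-0.538997) = 0.4042.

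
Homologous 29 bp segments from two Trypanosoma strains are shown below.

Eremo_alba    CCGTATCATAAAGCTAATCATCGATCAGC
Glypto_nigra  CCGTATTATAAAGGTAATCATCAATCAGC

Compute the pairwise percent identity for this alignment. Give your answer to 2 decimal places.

Mismatches occur at site 7 (C→T), site 14 (C→G), site 23 (G→A).
26 of the 29 sites match, so the percent identity is 26/29 × 100 = 89.66%.

89.66%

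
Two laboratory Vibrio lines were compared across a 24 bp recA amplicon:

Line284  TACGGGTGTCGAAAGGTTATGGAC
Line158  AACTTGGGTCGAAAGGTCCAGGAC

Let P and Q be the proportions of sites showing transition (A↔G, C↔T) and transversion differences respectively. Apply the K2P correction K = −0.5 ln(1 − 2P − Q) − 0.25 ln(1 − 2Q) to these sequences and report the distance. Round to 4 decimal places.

0.3760

The sequences differ at positions 1 (T/A, transversion), 4 (G/T, transversion), 5 (G/T, transversion), 7 (T/G, transversion), 18 (T/C, transition), 19 (A/C, transversion), 20 (T/A, transversion).
Of the 7 differences, 1 transition and 6 transversions over 24 sites: P = 1/24 = 0.041667, Q = 6/24 = 0.250000.
d = −0.5·ln(0.666666) − 0.25·ln(0.500000) = −0.5·(-0.405466) − 0.25·(-0.693147) = 0.3760.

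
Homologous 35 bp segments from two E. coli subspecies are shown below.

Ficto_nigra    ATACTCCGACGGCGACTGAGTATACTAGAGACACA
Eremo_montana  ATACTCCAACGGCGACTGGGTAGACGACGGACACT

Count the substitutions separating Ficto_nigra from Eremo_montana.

Mismatches occur at site 8 (G/A), site 19 (A/G), site 23 (T/G), site 26 (T/G), site 28 (G/C), site 29 (A/G), site 35 (A/T).
That gives 7 mismatches out of 35 aligned sites, so the Hamming distance is 7.

7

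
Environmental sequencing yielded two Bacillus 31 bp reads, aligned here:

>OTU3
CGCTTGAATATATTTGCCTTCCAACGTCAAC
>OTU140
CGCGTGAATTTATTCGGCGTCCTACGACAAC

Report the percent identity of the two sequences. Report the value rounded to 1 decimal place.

Differing sites — 4:T/G; 10:A/T; 15:T/C; 17:C/G; 19:T/G; 23:A/T; 27:T/A.
24 of the 31 sites match, so the percent identity is 24/31 × 100 = 77.4%.

77.4%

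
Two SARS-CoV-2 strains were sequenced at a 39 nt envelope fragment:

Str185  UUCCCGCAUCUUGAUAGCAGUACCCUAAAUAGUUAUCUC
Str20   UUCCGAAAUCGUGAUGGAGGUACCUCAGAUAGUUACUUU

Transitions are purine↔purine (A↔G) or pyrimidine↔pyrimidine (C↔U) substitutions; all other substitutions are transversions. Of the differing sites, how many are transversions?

4

The sequences differ at positions 5 (C/G, transversion), 6 (G/A, transition), 7 (C/A, transversion), 11 (U/G, transversion), 16 (A/G, transition), 18 (C/A, transversion), 19 (A/G, transition), 25 (C/U, transition), 26 (U/C, transition), 28 (A/G, transition), 36 (U/C, transition), 37 (C/U, transition), 39 (C/U, transition).
Of the 13 differences, 9 transitions and 4 transversions, so the answer is 4.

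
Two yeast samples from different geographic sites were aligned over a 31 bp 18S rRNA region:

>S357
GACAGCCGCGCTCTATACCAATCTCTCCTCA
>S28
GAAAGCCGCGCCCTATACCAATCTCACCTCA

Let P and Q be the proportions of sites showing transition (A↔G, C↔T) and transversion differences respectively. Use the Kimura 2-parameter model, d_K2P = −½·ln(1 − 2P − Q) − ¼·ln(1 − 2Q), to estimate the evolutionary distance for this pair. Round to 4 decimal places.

The sequences differ at positions 3 (C/A, transversion), 12 (T/C, transition), 26 (T/A, transversion).
Of the 3 differences, 1 transition and 2 transversions over 31 sites: P = 1/31 = 0.032258, Q = 2/31 = 0.064516.
d = −0.5·ln(0.870968) − 0.25·ln(0.870968) = −0.5·(-0.138150) − 0.25·(-0.138150) = 0.1036.

0.1036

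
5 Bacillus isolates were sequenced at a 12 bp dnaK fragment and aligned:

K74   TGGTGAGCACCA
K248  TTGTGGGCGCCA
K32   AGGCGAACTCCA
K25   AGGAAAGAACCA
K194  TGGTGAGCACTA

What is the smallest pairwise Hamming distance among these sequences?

1

Pairwise Hamming distances:
  K74 vs K248: 3
  K74 vs K32: 4
  K74 vs K25: 4
  K74 vs K194: 1
  K248 vs K32: 6
  K248 vs K25: 7
  K248 vs K194: 4
  K32 vs K25: 5
  K32 vs K194: 5
  K25 vs K194: 5
The smallest is 1, between K74 and K194.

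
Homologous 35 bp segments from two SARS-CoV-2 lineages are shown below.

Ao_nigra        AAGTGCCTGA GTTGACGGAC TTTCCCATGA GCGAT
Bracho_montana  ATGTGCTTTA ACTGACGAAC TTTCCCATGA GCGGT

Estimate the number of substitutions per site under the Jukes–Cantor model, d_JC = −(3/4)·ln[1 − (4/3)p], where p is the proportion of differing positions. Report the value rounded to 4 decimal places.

0.2326

The sequences differ at positions 2 (A/T), 7 (C/T), 9 (G/T), 11 (G/A), 12 (T/C), 18 (G/A), 34 (A/G).
p = 7/35 = 0.200000.
d = −0.75 · ln(1 − (4/3)·0.200000) = −0.75 · ln(0.733333) = −0.75 · (-0.310155) = 0.2326.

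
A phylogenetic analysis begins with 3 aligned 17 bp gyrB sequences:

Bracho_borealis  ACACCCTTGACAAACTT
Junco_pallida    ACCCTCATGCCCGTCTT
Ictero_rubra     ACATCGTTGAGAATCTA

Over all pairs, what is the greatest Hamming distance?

10

Pairwise Hamming distances:
  Bracho_borealis vs Junco_pallida: 7
  Bracho_borealis vs Ictero_rubra: 5
  Junco_pallida vs Ictero_rubra: 10
The largest is 10, between Junco_pallida and Ictero_rubra.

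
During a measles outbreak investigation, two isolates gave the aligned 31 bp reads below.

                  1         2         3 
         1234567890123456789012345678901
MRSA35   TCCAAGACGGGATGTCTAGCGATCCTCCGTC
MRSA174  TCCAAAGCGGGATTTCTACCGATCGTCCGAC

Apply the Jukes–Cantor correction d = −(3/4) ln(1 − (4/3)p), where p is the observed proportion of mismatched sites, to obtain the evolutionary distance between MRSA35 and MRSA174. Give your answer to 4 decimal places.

The sequences differ at positions 6 (G/A), 7 (A/G), 14 (G/T), 19 (G/C), 25 (C/G), 30 (T/A).
p = 6/31 = 0.193548.
d = −0.75 · ln(1 − (4/3)·0.193548) = −0.75 · ln(0.741936) = −0.75 · (-0.298492) = 0.2239.

0.2239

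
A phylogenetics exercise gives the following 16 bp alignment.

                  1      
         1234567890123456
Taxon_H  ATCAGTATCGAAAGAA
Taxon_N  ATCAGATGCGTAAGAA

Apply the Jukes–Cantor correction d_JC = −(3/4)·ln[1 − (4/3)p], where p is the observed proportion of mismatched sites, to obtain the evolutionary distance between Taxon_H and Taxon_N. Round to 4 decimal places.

0.3041

The sequences differ at positions 6 (T/A), 7 (A/T), 8 (T/G), 11 (A/T).
p = 4/16 = 0.250000.
d = −0.75 · ln(1 − (4/3)·0.250000) = −0.75 · ln(0.666667) = −0.75 · (-0.405465) = 0.3041.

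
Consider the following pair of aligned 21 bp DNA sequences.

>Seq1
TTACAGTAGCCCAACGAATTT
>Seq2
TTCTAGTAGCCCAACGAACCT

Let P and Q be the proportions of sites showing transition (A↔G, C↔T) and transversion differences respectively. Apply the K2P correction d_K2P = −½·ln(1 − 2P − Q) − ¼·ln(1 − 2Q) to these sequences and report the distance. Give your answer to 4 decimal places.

The sequences differ at positions 3 (A/C, transversion), 4 (C/T, transition), 19 (T/C, transition), 20 (T/C, transition).
Of the 4 differences, 3 transitions and 1 transversion over 21 sites: P = 3/21 = 0.142857, Q = 1/21 = 0.047619.
d = −0.5·ln(0.666667) − 0.25·ln(0.904762) = −0.5·(-0.405465) − 0.25·(-0.100083) = 0.2278.

0.2278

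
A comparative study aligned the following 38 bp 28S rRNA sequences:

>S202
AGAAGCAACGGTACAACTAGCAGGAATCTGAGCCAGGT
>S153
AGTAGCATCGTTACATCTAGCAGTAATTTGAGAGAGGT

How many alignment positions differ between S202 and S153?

Mismatches occur at site 3 (A/T), site 8 (A/T), site 11 (G/T), site 16 (A/T), site 24 (G/T), site 28 (C/T), site 33 (C/A), site 34 (C/G).
That gives 8 mismatches out of 38 aligned sites, so the Hamming distance is 8.

8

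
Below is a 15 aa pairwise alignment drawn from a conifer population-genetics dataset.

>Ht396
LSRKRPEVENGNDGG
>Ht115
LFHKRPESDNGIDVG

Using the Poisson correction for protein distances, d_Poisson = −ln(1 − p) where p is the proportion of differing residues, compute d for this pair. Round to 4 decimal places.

0.5108

Mismatches occur at site 2 (S/F), site 3 (R/H), site 8 (V/S), site 9 (E/D), site 12 (N/I), site 14 (G/V).
p = 6/15 = 0.400000.
d = −ln(1 − 0.400000) = −ln(0.600000) = 0.5108.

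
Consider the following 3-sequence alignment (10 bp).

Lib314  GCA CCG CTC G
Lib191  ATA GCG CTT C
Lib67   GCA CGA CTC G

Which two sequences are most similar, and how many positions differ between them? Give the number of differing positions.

Pairwise Hamming distances:
  Lib314 vs Lib191: 5
  Lib314 vs Lib67: 2
  Lib191 vs Lib67: 7
The smallest is 2, between Lib314 and Lib67.

2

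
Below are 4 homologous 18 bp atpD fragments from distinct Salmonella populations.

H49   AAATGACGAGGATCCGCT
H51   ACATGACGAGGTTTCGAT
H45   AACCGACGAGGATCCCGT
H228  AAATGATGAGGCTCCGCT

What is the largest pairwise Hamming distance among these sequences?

7

Pairwise Hamming distances:
  H49 vs H51: 4
  H49 vs H45: 4
  H49 vs H228: 2
  H51 vs H45: 7
  H51 vs H228: 5
  H45 vs H228: 6
The largest is 7, between H51 and H45.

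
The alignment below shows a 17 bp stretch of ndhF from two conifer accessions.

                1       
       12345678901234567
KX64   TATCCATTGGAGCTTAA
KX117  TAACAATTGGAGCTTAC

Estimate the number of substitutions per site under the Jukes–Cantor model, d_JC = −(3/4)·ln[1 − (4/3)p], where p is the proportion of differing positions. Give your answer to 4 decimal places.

Differing sites — 3:T/A; 5:C/A; 17:A/C.
p = 3/17 = 0.176471.
d = −0.75 · ln(1 − (4/3)·0.176471) = −0.75 · ln(0.764705) = −0.75 · (-0.268265) = 0.2012.

0.2012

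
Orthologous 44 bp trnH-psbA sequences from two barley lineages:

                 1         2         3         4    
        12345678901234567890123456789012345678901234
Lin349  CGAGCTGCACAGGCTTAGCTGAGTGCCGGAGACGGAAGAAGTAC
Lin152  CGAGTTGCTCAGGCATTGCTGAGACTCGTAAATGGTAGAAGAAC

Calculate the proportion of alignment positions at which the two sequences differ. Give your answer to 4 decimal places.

Differing sites — 5:C/T; 9:A/T; 15:T/A; 17:A/T; 24:T/A; 25:G/C; 26:C/T; 29:G/T; 31:G/A; 33:C/T; 36:A/T; 42:T/A.
There are 12 differences over 44 sites, so p = 12/44 = 0.2727.

0.2727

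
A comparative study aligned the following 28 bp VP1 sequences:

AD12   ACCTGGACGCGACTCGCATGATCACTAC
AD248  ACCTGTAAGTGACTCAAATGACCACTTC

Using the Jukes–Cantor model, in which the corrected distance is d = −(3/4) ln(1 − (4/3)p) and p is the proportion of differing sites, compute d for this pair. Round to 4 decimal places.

0.3041

The sequences differ at positions 6 (G/T), 8 (C/A), 10 (C/T), 16 (G/A), 17 (C/A), 22 (T/C), 27 (A/T).
p = 7/28 = 0.250000.
d = −0.75 · ln(1 − (4/3)·0.250000) = −0.75 · ln(0.666667) = −0.75 · (-0.405465) = 0.3041.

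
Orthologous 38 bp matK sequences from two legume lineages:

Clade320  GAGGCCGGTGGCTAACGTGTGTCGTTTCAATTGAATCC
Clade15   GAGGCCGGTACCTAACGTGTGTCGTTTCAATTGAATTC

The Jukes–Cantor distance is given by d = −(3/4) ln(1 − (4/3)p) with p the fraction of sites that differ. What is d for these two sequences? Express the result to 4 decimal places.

Differing sites — 10:G/A; 11:G/C; 37:C/T.
p = 3/38 = 0.078947.
d = −0.75 · ln(1 − (4/3)·0.078947) = −0.75 · ln(0.894737) = −0.75 · (-0.111225) = 0.0834.

0.0834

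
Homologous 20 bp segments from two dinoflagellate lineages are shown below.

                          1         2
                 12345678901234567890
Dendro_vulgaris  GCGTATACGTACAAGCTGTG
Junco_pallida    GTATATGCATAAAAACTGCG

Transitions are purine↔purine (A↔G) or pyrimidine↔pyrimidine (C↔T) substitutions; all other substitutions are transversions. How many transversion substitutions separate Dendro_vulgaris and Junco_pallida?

The sequences differ at positions 2 (C/T, transition), 3 (G/A, transition), 7 (A/G, transition), 9 (G/A, transition), 12 (C/A, transversion), 15 (G/A, transition), 19 (T/C, transition).
Of the 7 differences, 6 transitions and 1 transversion, so the answer is 1.

1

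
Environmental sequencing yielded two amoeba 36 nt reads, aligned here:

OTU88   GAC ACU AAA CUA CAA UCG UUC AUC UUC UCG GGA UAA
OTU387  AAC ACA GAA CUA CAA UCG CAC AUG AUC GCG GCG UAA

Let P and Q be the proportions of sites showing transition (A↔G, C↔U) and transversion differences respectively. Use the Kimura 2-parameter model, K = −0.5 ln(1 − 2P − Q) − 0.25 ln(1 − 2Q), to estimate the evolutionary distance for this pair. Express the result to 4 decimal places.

0.3476

Mismatches occur at site 1 (G↔A, transition), site 6 (U↔A, transversion), site 7 (A↔G, transition), site 19 (U↔C, transition), site 20 (U↔A, transversion), site 24 (C↔G, transversion), site 25 (U↔A, transversion), site 28 (U↔G, transversion), site 32 (G↔C, transversion), site 33 (A↔G, transition).
Of the 10 differences, 4 transitions and 6 transversions over 36 sites: P = 4/36 = 0.111111, Q = 6/36 = 0.166667.
d = −0.5·ln(0.611111) − 0.25·ln(0.666666) = −0.5·(-0.492477) − 0.25·(-0.405466) = 0.3476.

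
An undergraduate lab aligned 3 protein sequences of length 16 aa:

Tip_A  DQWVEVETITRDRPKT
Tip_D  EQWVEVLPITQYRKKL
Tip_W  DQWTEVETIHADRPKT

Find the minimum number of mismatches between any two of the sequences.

Pairwise Hamming distances:
  Tip_A vs Tip_D: 7
  Tip_A vs Tip_W: 3
  Tip_D vs Tip_W: 9
The smallest is 3, between Tip_A and Tip_W.

3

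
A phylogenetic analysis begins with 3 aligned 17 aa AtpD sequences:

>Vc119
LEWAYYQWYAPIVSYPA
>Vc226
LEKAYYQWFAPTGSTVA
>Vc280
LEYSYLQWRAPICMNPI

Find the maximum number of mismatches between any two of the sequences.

Pairwise Hamming distances:
  Vc119 vs Vc226: 6
  Vc119 vs Vc280: 8
  Vc226 vs Vc280: 10
The largest is 10, between Vc226 and Vc280.

10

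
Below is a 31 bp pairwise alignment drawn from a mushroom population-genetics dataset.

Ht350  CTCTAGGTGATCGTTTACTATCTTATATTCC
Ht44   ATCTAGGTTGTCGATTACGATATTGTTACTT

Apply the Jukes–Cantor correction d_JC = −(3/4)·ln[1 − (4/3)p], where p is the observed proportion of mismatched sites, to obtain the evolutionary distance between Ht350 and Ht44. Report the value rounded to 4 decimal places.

0.5445

Mismatches occur at site 1 (C↔A), site 9 (G↔T), site 10 (A↔G), site 14 (T↔A), site 19 (T↔G), site 22 (C↔A), site 25 (A↔G), site 27 (A↔T), site 28 (T↔A), site 29 (T↔C), site 30 (C↔T), site 31 (C↔T).
p = 12/31 = 0.387097.
d = −0.75 · ln(1 − (4/3)·0.387097) = −0.75 · ln(0.483871) = −0.75 · (-0.725937) = 0.5445.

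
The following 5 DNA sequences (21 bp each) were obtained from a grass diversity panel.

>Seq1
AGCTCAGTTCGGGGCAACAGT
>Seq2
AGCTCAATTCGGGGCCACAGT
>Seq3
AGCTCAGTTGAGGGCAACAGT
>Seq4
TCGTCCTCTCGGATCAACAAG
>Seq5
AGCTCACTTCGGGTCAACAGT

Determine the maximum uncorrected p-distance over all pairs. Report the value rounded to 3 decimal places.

Pairwise Hamming distances:
  Seq1 vs Seq2: 2
  Seq1 vs Seq3: 2
  Seq1 vs Seq4: 10
  Seq1 vs Seq5: 2
  Seq2 vs Seq3: 4
  Seq2 vs Seq4: 11
  Seq2 vs Seq5: 3
  Seq3 vs Seq4: 12
  Seq3 vs Seq5: 4
  Seq4 vs Seq5: 9
The largest is 12 mismatches, between Seq3 and Seq4; p = 12/21 = 0.571.

0.571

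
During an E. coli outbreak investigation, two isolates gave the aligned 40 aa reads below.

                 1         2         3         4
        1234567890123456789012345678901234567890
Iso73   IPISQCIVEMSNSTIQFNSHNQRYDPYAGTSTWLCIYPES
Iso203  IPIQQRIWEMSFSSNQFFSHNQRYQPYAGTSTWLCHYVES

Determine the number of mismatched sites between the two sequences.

10

Mismatches occur at site 4 (S/Q), site 6 (C/R), site 8 (V/W), site 12 (N/F), site 14 (T/S), site 15 (I/N), site 18 (N/F), site 25 (D/Q), site 36 (I/H), site 38 (P/V).
That gives 10 mismatches out of 40 aligned sites, so the Hamming distance is 10.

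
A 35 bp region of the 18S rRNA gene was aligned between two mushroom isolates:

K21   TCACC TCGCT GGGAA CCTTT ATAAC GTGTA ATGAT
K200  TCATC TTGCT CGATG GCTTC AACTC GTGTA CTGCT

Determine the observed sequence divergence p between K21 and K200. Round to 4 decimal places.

0.3714

Mismatches occur at site 4 (C/T), site 7 (C/T), site 11 (G/C), site 13 (G/A), site 14 (A/T), site 15 (A/G), site 16 (C/G), site 20 (T/C), site 22 (T/A), site 23 (A/C), site 24 (A/T), site 31 (A/C), site 34 (A/C).
There are 13 differences over 35 sites, so p = 13/35 = 0.3714.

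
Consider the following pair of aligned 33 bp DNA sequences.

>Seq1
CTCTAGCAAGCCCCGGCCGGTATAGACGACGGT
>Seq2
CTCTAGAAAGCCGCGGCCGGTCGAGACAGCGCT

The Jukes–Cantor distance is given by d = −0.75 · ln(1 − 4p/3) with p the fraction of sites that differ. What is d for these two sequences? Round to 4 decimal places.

0.2493

Differing sites — 7:C/A; 13:C/G; 22:A/C; 23:T/G; 28:G/A; 29:A/G; 32:G/C.
p = 7/33 = 0.212121.
d = −0.75 · ln(1 − (4/3)·0.212121) = −0.75 · ln(0.717172) = −0.75 · (-0.332440) = 0.2493.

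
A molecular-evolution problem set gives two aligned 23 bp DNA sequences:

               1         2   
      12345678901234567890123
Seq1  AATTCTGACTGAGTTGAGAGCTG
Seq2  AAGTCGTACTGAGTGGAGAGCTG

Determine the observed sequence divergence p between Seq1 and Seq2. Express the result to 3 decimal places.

0.174

The sequences differ at positions 3 (T/G), 6 (T/G), 7 (G/T), 15 (T/G).
There are 4 differences over 23 sites, so p = 4/23 = 0.174.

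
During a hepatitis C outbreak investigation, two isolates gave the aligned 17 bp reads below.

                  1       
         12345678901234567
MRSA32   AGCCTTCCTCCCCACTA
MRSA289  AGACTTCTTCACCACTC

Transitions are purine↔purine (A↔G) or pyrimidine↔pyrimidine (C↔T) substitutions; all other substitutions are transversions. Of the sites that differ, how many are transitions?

Mismatches occur at site 3 (C/A, transversion), site 8 (C/T, transition), site 11 (C/A, transversion), site 17 (A/C, transversion).
Of the 4 differences, 1 transition and 3 transversions, so the answer is 1.

1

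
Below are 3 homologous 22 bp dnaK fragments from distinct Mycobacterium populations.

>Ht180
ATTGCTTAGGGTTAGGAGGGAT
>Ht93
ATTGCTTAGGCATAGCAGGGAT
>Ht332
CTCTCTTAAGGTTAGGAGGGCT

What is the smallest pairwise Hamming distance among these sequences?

Pairwise Hamming distances:
  Ht180 vs Ht93: 3
  Ht180 vs Ht332: 5
  Ht93 vs Ht332: 8
The smallest is 3, between Ht180 and Ht93.

3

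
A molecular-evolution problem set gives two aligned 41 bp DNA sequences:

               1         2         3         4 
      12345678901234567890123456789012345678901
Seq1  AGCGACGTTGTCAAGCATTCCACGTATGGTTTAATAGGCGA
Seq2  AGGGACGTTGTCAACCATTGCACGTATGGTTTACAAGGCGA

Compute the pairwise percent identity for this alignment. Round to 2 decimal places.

The sequences differ at positions 3 (C/G), 15 (G/C), 20 (C/G), 34 (A/C), 35 (T/A).
36 of the 41 sites match, so the percent identity is 36/41 × 100 = 87.80%.

87.80%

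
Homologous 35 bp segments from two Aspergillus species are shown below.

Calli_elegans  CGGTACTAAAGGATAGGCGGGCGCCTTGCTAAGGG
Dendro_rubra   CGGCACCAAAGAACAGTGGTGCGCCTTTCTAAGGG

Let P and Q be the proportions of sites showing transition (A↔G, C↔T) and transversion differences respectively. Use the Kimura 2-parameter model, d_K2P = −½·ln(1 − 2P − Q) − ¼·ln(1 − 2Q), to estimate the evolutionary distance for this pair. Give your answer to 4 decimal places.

The sequences differ at positions 4 (T/C, transition), 7 (T/C, transition), 12 (G/A, transition), 14 (T/C, transition), 17 (G/T, transversion), 18 (C/G, transversion), 20 (G/T, transversion), 28 (G/T, transversion).
Of the 8 differences, 4 transitions and 4 transversions over 35 sites: P = 4/35 = 0.114286, Q = 4/35 = 0.114286.
d = −0.5·ln(0.657142) − 0.25·ln(0.771428) = −0.5·(-0.419855) − 0.25·(-0.259512) = 0.2748.

0.2748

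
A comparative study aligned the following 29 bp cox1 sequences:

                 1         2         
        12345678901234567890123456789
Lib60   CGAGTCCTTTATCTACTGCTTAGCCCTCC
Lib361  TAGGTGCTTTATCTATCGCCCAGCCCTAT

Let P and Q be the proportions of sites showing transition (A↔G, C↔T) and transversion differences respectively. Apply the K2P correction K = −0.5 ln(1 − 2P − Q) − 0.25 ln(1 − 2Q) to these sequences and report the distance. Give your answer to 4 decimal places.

0.5218

Differing sites — 1:C/T (Ti); 2:G/A (Ti); 3:A/G (Ti); 6:C/G (Tv); 16:C/T (Ti); 17:T/C (Ti); 20:T/C (Ti); 21:T/C (Ti); 28:C/A (Tv); 29:C/T (Ti).
Of the 10 differences, 8 transitions and 2 transversions over 29 sites: P = 8/29 = 0.275862, Q = 2/29 = 0.068966.
d = −0.5·ln(0.379310) − 0.25·ln(0.862068) = −0.5·(-0.969401) − 0.25·(-0.148421) = 0.5218.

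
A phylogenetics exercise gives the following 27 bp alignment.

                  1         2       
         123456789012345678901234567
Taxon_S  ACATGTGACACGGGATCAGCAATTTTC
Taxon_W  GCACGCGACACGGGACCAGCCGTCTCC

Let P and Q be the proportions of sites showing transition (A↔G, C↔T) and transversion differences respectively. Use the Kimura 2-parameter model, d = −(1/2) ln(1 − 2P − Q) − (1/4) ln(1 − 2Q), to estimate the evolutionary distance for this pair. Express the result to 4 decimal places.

0.4247

Mismatches occur at site 1 (A→G, transition), site 4 (T→C, transition), site 6 (T→C, transition), site 16 (T→C, transition), site 21 (A→C, transversion), site 22 (A→G, transition), site 24 (T→C, transition), site 26 (T→C, transition).
Of the 8 differences, 7 transitions and 1 transversion over 27 sites: P = 7/27 = 0.259259, Q = 1/27 = 0.037037.
d = −0.5·ln(0.444445) − 0.25·ln(0.925926) = −0.5·(-0.810929) − 0.25·(-0.076961) = 0.4247.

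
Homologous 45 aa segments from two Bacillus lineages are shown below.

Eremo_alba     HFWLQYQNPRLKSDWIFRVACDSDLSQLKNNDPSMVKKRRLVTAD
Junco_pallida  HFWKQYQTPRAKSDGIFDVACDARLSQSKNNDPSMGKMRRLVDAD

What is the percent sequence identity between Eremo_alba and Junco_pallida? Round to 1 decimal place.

Mismatches occur at site 4 (L/K), site 8 (N/T), site 11 (L/A), site 15 (W/G), site 18 (R/D), site 23 (S/A), site 24 (D/R), site 28 (L/S), site 36 (V/G), site 38 (K/M), site 43 (T/D).
34 of the 45 sites match, so the percent identity is 34/45 × 100 = 75.6%.

75.6%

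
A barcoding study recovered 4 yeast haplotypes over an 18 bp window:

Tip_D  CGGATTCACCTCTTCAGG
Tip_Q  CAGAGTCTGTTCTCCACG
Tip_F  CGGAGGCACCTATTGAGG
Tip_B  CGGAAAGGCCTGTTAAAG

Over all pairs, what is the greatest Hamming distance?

11

Pairwise Hamming distances:
  Tip_D vs Tip_Q: 7
  Tip_D vs Tip_F: 4
  Tip_D vs Tip_B: 7
  Tip_Q vs Tip_F: 9
  Tip_Q vs Tip_B: 11
  Tip_F vs Tip_B: 7
The largest is 11, between Tip_Q and Tip_B.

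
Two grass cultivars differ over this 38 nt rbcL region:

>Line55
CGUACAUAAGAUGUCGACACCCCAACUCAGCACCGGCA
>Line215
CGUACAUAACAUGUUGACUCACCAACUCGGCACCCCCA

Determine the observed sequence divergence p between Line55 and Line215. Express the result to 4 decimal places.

The sequences differ at positions 10 (G/C), 15 (C/U), 19 (A/U), 21 (C/A), 29 (A/G), 35 (G/C), 36 (G/C).
There are 7 differences over 38 sites, so p = 7/38 = 0.1842.

0.1842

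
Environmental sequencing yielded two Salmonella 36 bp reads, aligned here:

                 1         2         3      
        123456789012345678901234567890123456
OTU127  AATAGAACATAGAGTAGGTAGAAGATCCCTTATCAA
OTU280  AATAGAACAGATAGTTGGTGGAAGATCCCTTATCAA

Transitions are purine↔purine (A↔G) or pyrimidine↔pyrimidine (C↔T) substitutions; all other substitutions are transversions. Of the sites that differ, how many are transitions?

1

The sequences differ at positions 10 (T/G, transversion), 12 (G/T, transversion), 16 (A/T, transversion), 20 (A/G, transition).
Of the 4 differences, 1 transition and 3 transversions, so the answer is 1.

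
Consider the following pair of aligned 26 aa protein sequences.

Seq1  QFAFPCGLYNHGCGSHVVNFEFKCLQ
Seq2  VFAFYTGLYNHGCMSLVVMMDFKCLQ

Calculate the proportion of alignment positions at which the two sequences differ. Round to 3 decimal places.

The sequences differ at positions 1 (Q/V), 5 (P/Y), 6 (C/T), 14 (G/M), 16 (H/L), 19 (N/M), 20 (F/M), 21 (E/D).
There are 8 differences over 26 sites, so p = 8/26 = 0.308.

0.308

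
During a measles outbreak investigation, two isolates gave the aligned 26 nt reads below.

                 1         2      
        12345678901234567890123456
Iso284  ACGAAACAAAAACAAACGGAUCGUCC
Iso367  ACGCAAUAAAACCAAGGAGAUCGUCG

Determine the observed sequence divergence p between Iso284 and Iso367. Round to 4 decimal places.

Mismatches occur at site 4 (A→C), site 7 (C→U), site 12 (A→C), site 16 (A→G), site 17 (C→G), site 18 (G→A), site 26 (C→G).
There are 7 differences over 26 sites, so p = 7/26 = 0.2692.

0.2692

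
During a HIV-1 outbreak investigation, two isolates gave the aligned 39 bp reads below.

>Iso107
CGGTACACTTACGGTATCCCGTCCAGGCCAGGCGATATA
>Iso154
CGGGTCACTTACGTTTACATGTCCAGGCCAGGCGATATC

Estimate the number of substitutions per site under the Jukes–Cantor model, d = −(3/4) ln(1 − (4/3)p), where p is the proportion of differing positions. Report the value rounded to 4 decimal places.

0.2396

The sequences differ at positions 4 (T/G), 5 (A/T), 14 (G/T), 16 (A/T), 17 (T/A), 19 (C/A), 20 (C/T), 39 (A/C).
p = 8/39 = 0.205128.
d = −0.75 · ln(1 − (4/3)·0.205128) = −0.75 · ln(0.726496) = −0.75 · (-0.319522) = 0.2396.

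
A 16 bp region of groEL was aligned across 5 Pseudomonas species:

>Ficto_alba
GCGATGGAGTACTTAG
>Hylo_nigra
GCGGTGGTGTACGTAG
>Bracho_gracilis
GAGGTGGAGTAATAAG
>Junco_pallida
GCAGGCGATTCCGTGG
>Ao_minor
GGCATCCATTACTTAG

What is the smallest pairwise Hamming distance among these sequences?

3

Pairwise Hamming distances:
  Ficto_alba vs Hylo_nigra: 3
  Ficto_alba vs Bracho_gracilis: 4
  Ficto_alba vs Junco_pallida: 8
  Ficto_alba vs Ao_minor: 5
  Hylo_nigra vs Bracho_gracilis: 5
  Hylo_nigra vs Junco_pallida: 7
  Hylo_nigra vs Ao_minor: 8
  Bracho_gracilis vs Junco_pallida: 10
  Bracho_gracilis vs Ao_minor: 8
  Junco_pallida vs Ao_minor: 8
The smallest is 3, between Ficto_alba and Hylo_nigra.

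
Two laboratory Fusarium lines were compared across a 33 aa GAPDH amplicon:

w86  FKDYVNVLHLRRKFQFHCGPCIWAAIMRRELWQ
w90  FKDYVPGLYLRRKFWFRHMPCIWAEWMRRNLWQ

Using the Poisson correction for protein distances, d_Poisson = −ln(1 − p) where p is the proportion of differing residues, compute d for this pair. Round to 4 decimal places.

0.3610

Mismatches occur at site 6 (N/P), site 7 (V/G), site 9 (H/Y), site 15 (Q/W), site 17 (H/R), site 18 (C/H), site 19 (G/M), site 25 (A/E), site 26 (I/W), site 30 (E/N).
p = 10/33 = 0.303030.
d = −ln(1 − 0.303030) = −ln(0.696970) = 0.3610.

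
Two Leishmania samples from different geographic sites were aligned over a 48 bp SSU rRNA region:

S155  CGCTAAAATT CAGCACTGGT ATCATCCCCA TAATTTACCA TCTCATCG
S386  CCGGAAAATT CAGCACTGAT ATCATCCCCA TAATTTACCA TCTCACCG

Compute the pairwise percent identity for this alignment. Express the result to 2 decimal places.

Mismatches occur at site 2 (G↔C), site 3 (C↔G), site 4 (T↔G), site 19 (G↔A), site 46 (T↔C).
43 of the 48 sites match, so the percent identity is 43/48 × 100 = 89.58%.

89.58%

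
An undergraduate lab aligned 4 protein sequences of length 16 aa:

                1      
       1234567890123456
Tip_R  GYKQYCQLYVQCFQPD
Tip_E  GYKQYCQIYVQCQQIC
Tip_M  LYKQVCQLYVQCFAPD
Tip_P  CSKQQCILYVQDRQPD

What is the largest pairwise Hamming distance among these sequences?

9

Pairwise Hamming distances:
  Tip_R vs Tip_E: 4
  Tip_R vs Tip_M: 3
  Tip_R vs Tip_P: 6
  Tip_E vs Tip_M: 7
  Tip_E vs Tip_P: 9
  Tip_M vs Tip_P: 7
The largest is 9, between Tip_E and Tip_P.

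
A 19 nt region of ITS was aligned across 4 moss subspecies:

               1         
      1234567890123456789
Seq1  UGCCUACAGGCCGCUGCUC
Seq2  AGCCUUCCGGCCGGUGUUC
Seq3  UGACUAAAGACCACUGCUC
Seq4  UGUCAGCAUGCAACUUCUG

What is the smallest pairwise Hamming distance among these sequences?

4

Pairwise Hamming distances:
  Seq1 vs Seq2: 5
  Seq1 vs Seq3: 4
  Seq1 vs Seq4: 8
  Seq2 vs Seq3: 9
  Seq2 vs Seq4: 12
  Seq3 vs Seq4: 9
The smallest is 4, between Seq1 and Seq3.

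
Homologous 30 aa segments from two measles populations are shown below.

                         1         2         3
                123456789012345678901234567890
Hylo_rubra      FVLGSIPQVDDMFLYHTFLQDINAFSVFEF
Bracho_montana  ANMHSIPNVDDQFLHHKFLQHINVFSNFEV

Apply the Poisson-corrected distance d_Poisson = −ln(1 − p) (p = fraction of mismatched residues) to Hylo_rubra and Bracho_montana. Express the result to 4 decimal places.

Mismatches occur at site 1 (F/A), site 2 (V/N), site 3 (L/M), site 4 (G/H), site 8 (Q/N), site 12 (M/Q), site 15 (Y/H), site 17 (T/K), site 21 (D/H), site 24 (A/V), site 27 (V/N), site 30 (F/V).
p = 12/30 = 0.400000.
d = −ln(1 − 0.400000) = −ln(0.600000) = 0.5108.

0.5108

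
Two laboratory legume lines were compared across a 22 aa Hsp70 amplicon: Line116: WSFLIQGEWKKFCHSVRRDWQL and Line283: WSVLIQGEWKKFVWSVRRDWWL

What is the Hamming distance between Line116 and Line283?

4

Mismatches occur at site 3 (F↔V), site 13 (C↔V), site 14 (H↔W), site 21 (Q↔W).
That gives 4 mismatches out of 22 aligned sites, so the Hamming distance is 4.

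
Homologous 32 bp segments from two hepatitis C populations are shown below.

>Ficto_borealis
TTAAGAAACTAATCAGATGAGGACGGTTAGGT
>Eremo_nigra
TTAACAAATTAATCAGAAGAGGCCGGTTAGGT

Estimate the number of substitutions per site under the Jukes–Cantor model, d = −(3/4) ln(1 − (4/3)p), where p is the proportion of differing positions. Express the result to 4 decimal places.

Mismatches occur at site 5 (G→C), site 9 (C→T), site 18 (T→A), site 23 (A→C).
p = 4/32 = 0.125000.
d = −0.75 · ln(1 − (4/3)·0.125000) = −0.75 · ln(0.833333) = −0.75 · (-0.182322) = 0.1367.

0.1367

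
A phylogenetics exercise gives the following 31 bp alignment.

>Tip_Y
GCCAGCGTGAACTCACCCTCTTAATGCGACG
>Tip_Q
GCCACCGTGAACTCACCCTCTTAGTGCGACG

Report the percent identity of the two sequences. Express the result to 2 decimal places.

Mismatches occur at site 5 (G↔C), site 24 (A↔G).
29 of the 31 sites match, so the percent identity is 29/31 × 100 = 93.55%.

93.55%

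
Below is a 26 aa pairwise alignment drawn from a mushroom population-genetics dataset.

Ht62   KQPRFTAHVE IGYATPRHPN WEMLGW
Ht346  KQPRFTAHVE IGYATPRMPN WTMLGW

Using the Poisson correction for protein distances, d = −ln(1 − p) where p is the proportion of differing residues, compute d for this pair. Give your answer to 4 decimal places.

The sequences differ at positions 18 (H/M), 22 (E/T).
p = 2/26 = 0.076923.
d = −ln(1 − 0.076923) = −ln(0.923077) = 0.0800.

0.0800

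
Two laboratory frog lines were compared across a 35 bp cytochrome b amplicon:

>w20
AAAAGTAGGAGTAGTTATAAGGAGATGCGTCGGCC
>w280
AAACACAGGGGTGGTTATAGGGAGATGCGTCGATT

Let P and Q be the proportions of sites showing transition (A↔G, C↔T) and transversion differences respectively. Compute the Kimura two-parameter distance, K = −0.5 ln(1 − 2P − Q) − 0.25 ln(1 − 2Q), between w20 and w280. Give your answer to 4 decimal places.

0.3472

Mismatches occur at site 4 (A/C, transversion), site 5 (G/A, transition), site 6 (T/C, transition), site 10 (A/G, transition), site 13 (A/G, transition), site 20 (A/G, transition), site 33 (G/A, transition), site 34 (C/T, transition), site 35 (C/T, transition).
Of the 9 differences, 8 transitions and 1 transversion over 35 sites: P = 8/35 = 0.228571, Q = 1/35 = 0.028571.
d = −0.5·ln(0.514287) − 0.25·ln(0.942858) = −0.5·(-0.664974) − 0.25·(-0.058840) = 0.3472.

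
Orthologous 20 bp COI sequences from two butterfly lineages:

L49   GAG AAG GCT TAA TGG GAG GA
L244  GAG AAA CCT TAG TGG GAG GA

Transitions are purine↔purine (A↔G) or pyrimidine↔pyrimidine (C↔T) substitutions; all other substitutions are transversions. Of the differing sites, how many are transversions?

Differing sites — 6:G/A (Ti); 7:G/C (Tv); 12:A/G (Ti).
Of the 3 differences, 2 transitions and 1 transversion, so the answer is 1.

1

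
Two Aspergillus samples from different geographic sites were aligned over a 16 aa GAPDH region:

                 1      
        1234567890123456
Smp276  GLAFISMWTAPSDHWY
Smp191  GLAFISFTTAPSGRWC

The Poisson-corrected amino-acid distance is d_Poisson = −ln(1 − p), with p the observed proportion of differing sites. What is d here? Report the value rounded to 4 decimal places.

The sequences differ at positions 7 (M/F), 8 (W/T), 13 (D/G), 14 (H/R), 16 (Y/C).
p = 5/16 = 0.312500.
d = −ln(1 − 0.312500) = −ln(0.687500) = 0.3747.

0.3747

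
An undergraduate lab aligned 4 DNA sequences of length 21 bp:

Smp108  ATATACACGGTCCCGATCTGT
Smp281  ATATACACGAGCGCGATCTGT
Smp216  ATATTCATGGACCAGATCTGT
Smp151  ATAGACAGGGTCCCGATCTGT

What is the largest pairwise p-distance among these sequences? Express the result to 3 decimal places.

Pairwise Hamming distances:
  Smp108 vs Smp281: 3
  Smp108 vs Smp216: 4
  Smp108 vs Smp151: 2
  Smp281 vs Smp216: 6
  Smp281 vs Smp151: 5
  Smp216 vs Smp151: 5
The largest is 6 mismatches, between Smp281 and Smp216; p = 6/21 = 0.286.

0.286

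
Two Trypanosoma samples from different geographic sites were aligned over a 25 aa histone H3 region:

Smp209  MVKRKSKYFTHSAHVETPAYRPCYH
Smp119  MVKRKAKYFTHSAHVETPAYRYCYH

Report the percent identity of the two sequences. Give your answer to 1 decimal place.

Mismatches occur at site 6 (S↔A), site 22 (P↔Y).
23 of the 25 sites match, so the percent identity is 23/25 × 100 = 92.0%.

92.0%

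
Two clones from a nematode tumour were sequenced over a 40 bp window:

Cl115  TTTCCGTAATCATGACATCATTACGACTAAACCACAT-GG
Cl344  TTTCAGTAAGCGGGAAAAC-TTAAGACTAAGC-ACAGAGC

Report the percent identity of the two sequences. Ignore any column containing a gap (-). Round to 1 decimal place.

73.0%

Excluding the 3 gap columns leaves 37 comparable sites.
Mismatches occur at site 5 (C→A), site 10 (T→G), site 12 (A→G), site 13 (T→G), site 16 (C→A), site 18 (T→A), site 24 (C→A), site 31 (A→G), site 37 (T→G), site 40 (G→C).
27 of the 37 comparable sites match, so the percent identity is 27/37 × 100 = 73.0%.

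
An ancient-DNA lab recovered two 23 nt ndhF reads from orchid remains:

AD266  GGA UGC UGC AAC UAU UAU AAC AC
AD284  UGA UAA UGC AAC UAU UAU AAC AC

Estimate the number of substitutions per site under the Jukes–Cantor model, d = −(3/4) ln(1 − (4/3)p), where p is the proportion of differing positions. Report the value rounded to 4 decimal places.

0.1433

Mismatches occur at site 1 (G/U), site 5 (G/A), site 6 (C/A).
p = 3/23 = 0.130435.
d = −0.75 · ln(1 − (4/3)·0.130435) = −0.75 · ln(0.826087) = −0.75 · (-0.191055) = 0.1433.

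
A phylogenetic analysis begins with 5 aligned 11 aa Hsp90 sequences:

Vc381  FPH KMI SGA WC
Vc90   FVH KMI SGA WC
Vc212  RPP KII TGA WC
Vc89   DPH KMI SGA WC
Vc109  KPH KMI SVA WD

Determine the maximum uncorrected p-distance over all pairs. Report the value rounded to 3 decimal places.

Pairwise Hamming distances:
  Vc381 vs Vc90: 1
  Vc381 vs Vc212: 4
  Vc381 vs Vc89: 1
  Vc381 vs Vc109: 3
  Vc90 vs Vc212: 5
  Vc90 vs Vc89: 2
  Vc90 vs Vc109: 4
  Vc212 vs Vc89: 4
  Vc212 vs Vc109: 6
  Vc89 vs Vc109: 3
The largest is 6 mismatches, between Vc212 and Vc109; p = 6/11 = 0.545.

0.545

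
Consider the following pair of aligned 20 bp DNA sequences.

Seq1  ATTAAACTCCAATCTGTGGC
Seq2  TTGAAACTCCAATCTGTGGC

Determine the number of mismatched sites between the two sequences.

2

Mismatches occur at site 1 (A/T), site 3 (T/G).
That gives 2 mismatches out of 20 aligned sites, so the Hamming distance is 2.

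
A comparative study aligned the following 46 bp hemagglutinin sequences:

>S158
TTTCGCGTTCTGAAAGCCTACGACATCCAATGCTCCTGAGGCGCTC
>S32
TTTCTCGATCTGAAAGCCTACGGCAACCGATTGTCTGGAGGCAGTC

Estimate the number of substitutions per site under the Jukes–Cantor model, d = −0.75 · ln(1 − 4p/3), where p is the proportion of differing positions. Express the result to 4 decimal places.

0.2880

Differing sites — 5:G/T; 8:T/A; 23:A/G; 26:T/A; 29:A/G; 32:G/T; 33:C/G; 36:C/T; 37:T/G; 43:G/A; 44:C/G.
p = 11/46 = 0.239130.
d = −0.75 · ln(1 − (4/3)·0.239130) = −0.75 · ln(0.681160) = −0.75 · (-0.383958) = 0.2880.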